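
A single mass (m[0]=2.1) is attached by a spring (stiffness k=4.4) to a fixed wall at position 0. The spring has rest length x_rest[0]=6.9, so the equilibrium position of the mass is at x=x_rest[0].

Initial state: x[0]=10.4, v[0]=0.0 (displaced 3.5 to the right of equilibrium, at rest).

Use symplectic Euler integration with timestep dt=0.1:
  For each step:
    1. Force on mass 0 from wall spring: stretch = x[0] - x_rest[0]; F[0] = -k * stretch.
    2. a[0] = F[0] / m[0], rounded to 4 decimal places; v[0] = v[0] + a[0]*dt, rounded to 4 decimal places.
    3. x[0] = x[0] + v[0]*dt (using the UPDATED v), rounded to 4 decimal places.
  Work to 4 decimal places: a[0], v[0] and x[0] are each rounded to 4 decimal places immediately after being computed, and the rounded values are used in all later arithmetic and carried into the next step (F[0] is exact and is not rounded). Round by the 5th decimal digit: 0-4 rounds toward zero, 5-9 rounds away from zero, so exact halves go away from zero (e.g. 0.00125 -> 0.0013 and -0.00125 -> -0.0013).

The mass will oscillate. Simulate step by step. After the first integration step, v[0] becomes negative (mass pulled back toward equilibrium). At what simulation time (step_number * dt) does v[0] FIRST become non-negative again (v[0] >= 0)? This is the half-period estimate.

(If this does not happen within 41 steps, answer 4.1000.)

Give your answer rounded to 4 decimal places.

Answer: 2.2000

Derivation:
Step 0: x=[10.4000] v=[0.0000]
Step 1: x=[10.3267] v=[-0.7333]
Step 2: x=[10.1816] v=[-1.4513]
Step 3: x=[9.9677] v=[-2.1389]
Step 4: x=[9.6895] v=[-2.7817]
Step 5: x=[9.3529] v=[-3.3662]
Step 6: x=[8.9649] v=[-3.8801]
Step 7: x=[8.5336] v=[-4.3128]
Step 8: x=[8.0681] v=[-4.6551]
Step 9: x=[7.5781] v=[-4.8998]
Step 10: x=[7.0739] v=[-5.0419]
Step 11: x=[6.5661] v=[-5.0783]
Step 12: x=[6.0653] v=[-5.0083]
Step 13: x=[5.5820] v=[-4.8334]
Step 14: x=[5.1263] v=[-4.5573]
Step 15: x=[4.7077] v=[-4.1857]
Step 16: x=[4.3351] v=[-3.7264]
Step 17: x=[4.0162] v=[-3.1890]
Step 18: x=[3.7577] v=[-2.5848]
Step 19: x=[3.5651] v=[-1.9264]
Step 20: x=[3.4423] v=[-1.2277]
Step 21: x=[3.3920] v=[-0.5032]
Step 22: x=[3.4152] v=[0.2318]
First v>=0 after going negative at step 22, time=2.2000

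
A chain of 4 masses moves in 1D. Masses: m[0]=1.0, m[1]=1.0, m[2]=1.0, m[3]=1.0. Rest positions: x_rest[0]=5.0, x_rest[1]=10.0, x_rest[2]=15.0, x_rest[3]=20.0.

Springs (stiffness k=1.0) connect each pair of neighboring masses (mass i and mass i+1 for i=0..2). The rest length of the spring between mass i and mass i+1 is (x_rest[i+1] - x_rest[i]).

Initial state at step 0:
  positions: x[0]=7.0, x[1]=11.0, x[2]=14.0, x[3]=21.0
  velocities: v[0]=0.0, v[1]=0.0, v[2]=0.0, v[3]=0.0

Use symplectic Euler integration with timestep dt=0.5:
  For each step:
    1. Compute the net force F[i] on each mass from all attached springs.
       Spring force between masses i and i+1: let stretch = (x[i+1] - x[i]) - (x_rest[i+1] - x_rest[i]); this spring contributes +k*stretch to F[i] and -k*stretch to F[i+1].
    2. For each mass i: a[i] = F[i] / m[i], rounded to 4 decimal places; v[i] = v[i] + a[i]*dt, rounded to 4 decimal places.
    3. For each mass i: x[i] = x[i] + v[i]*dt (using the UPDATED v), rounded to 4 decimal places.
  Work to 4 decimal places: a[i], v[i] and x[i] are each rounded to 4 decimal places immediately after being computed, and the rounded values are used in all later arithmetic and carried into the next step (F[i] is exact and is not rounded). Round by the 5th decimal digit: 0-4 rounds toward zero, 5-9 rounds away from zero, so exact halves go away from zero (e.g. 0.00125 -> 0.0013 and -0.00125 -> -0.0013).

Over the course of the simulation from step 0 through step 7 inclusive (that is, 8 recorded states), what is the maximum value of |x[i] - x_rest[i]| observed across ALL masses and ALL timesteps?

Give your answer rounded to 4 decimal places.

Answer: 2.2329

Derivation:
Step 0: x=[7.0000 11.0000 14.0000 21.0000] v=[0.0000 0.0000 0.0000 0.0000]
Step 1: x=[6.7500 10.7500 15.0000 20.5000] v=[-0.5000 -0.5000 2.0000 -1.0000]
Step 2: x=[6.2500 10.5625 16.3125 19.8750] v=[-1.0000 -0.3750 2.6250 -1.2500]
Step 3: x=[5.5781 10.7344 17.0782 19.6094] v=[-1.3438 0.3438 1.5313 -0.5313]
Step 4: x=[4.9453 11.2032 16.8907 19.9610] v=[-1.2657 0.9376 -0.3750 0.7031]
Step 5: x=[4.6269 11.5294 16.0489 20.7950] v=[-0.6368 0.6524 -1.6836 1.6680]
Step 6: x=[4.7842 11.2599 15.2638 21.6925] v=[0.3145 -0.5391 -1.5703 1.7950]
Step 7: x=[5.3104 10.3724 15.0849 22.2329] v=[1.0524 -1.7750 -0.3579 1.0807]
Max displacement = 2.2329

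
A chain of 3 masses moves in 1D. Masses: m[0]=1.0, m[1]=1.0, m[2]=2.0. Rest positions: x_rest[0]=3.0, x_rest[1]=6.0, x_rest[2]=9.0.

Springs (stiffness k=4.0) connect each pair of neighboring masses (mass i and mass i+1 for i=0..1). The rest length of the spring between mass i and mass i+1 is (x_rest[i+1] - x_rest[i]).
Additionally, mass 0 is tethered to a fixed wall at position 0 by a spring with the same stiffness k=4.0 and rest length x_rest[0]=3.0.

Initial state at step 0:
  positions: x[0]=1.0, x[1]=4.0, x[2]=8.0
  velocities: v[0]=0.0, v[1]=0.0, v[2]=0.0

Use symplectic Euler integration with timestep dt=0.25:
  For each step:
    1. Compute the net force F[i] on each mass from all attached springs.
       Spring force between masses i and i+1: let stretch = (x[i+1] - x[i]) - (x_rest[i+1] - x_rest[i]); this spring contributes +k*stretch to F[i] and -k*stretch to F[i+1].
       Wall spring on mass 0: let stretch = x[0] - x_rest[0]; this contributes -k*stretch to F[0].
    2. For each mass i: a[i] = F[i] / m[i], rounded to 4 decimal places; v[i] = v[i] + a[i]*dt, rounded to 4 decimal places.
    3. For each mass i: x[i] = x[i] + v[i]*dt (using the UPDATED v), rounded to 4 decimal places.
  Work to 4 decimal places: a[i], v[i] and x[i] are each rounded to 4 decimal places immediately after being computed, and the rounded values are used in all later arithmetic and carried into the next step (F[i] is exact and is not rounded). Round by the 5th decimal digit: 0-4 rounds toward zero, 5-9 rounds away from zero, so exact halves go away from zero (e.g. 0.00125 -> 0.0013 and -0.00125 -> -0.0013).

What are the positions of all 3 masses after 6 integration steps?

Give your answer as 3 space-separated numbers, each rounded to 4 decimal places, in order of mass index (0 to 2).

Answer: 3.7606 6.4469 7.8185

Derivation:
Step 0: x=[1.0000 4.0000 8.0000] v=[0.0000 0.0000 0.0000]
Step 1: x=[1.5000 4.2500 7.8750] v=[2.0000 1.0000 -0.5000]
Step 2: x=[2.3125 4.7188 7.6719] v=[3.2500 1.8750 -0.8125]
Step 3: x=[3.1485 5.3243 7.4746] v=[3.3438 2.4218 -0.7891]
Step 4: x=[3.7413 5.9234 7.3835] v=[2.3711 2.3963 -0.3643]
Step 5: x=[3.9443 6.3420 7.4849] v=[0.8119 1.6743 0.4057]
Step 6: x=[3.7606 6.4469 7.8185] v=[-0.7347 0.4195 1.3343]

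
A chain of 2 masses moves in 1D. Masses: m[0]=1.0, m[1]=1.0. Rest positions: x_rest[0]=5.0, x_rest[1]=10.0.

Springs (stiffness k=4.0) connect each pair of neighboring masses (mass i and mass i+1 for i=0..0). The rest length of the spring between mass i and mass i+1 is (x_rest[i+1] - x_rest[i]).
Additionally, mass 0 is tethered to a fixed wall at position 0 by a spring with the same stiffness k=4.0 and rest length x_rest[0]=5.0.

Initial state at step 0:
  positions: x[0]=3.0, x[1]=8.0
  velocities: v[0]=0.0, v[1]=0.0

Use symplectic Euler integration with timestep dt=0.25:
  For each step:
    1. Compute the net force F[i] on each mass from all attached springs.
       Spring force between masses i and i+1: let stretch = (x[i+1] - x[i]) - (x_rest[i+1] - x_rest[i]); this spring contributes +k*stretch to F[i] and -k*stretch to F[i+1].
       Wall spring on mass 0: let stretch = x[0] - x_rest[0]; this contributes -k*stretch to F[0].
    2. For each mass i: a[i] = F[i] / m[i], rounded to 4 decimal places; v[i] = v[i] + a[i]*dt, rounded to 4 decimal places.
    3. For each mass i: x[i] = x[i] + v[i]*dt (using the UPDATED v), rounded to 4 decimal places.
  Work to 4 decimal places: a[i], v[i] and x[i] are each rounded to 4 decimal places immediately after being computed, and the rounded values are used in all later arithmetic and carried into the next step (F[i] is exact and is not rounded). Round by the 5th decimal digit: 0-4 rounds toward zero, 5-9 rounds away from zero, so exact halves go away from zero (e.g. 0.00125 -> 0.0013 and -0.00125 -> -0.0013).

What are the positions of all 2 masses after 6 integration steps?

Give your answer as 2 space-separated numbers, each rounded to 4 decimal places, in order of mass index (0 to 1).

Step 0: x=[3.0000 8.0000] v=[0.0000 0.0000]
Step 1: x=[3.5000 8.0000] v=[2.0000 0.0000]
Step 2: x=[4.2500 8.1250] v=[3.0000 0.5000]
Step 3: x=[4.9063 8.5313] v=[2.6250 1.6250]
Step 4: x=[5.2422 9.2813] v=[1.3437 3.0000]
Step 5: x=[5.2774 10.2715] v=[0.1406 3.9609]
Step 6: x=[5.2417 11.2632] v=[-0.1427 3.9668]

Answer: 5.2417 11.2632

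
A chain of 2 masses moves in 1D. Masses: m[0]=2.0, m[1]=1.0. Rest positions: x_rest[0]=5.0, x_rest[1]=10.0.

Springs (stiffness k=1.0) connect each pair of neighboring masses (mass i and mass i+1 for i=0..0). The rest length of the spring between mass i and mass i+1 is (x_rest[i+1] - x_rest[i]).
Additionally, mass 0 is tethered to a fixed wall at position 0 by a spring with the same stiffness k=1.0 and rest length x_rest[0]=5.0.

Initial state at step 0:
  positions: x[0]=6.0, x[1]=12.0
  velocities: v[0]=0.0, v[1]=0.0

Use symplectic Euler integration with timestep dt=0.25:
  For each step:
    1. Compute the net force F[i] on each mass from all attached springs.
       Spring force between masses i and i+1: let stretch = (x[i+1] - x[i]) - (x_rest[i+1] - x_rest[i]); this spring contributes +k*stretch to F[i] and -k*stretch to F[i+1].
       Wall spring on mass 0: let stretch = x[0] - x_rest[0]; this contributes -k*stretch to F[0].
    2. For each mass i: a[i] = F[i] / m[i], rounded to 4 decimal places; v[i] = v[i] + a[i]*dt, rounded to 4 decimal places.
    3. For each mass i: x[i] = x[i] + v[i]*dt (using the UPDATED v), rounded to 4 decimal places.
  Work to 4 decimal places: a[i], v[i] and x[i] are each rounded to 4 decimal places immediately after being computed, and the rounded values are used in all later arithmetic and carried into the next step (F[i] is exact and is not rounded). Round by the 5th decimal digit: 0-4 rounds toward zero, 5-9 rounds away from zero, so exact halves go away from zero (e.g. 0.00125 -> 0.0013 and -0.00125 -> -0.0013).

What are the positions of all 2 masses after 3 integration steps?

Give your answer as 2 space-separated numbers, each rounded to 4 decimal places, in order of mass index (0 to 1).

Answer: 5.9905 11.6442

Derivation:
Step 0: x=[6.0000 12.0000] v=[0.0000 0.0000]
Step 1: x=[6.0000 11.9375] v=[0.0000 -0.2500]
Step 2: x=[5.9981 11.8164] v=[-0.0078 -0.4844]
Step 3: x=[5.9905 11.6442] v=[-0.0303 -0.6890]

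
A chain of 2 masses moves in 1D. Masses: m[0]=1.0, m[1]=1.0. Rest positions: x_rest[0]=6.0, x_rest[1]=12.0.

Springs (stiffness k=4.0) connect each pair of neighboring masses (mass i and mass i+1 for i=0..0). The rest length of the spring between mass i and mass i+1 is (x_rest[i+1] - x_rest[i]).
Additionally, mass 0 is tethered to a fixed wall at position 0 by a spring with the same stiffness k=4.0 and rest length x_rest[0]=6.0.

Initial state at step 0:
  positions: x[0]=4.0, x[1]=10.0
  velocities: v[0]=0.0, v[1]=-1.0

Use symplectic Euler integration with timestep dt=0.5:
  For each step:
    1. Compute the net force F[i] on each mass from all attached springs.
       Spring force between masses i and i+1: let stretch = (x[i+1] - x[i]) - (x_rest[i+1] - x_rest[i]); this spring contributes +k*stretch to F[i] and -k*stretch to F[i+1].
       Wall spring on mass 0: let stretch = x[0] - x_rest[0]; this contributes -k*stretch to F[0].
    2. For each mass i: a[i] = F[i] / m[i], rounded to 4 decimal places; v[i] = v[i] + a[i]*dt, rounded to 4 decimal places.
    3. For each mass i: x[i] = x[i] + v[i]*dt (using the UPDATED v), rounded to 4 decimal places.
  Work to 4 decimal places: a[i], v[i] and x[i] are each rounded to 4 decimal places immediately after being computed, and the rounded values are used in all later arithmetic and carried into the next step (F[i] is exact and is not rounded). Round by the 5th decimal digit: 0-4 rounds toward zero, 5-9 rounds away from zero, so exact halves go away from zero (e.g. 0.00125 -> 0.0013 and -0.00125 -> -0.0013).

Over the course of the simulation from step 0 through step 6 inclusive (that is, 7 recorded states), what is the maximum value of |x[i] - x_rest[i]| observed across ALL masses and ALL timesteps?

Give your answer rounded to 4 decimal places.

Step 0: x=[4.0000 10.0000] v=[0.0000 -1.0000]
Step 1: x=[6.0000 9.5000] v=[4.0000 -1.0000]
Step 2: x=[5.5000 11.5000] v=[-1.0000 4.0000]
Step 3: x=[5.5000 13.5000] v=[0.0000 4.0000]
Step 4: x=[8.0000 13.5000] v=[5.0000 0.0000]
Step 5: x=[8.0000 14.0000] v=[0.0000 1.0000]
Step 6: x=[6.0000 14.5000] v=[-4.0000 1.0000]
Max displacement = 2.5000

Answer: 2.5000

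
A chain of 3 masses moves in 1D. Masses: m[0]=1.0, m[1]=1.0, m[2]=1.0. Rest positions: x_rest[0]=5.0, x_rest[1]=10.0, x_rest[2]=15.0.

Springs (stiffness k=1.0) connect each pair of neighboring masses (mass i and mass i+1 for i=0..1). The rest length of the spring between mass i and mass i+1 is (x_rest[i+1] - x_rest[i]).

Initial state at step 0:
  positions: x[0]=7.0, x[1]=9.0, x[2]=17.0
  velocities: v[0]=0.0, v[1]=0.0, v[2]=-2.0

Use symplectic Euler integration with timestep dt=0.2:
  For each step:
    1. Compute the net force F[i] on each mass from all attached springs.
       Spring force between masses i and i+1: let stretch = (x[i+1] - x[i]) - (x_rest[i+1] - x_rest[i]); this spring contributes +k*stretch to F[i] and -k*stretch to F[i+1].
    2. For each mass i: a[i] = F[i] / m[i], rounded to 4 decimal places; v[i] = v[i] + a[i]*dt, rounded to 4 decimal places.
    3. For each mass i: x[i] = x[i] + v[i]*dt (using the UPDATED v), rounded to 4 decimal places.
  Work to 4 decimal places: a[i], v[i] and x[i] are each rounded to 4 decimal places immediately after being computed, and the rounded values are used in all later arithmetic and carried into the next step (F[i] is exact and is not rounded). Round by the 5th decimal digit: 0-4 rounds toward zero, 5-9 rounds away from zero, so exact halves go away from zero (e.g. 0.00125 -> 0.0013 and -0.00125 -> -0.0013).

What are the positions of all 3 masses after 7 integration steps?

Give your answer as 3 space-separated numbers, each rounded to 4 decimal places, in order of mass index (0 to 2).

Step 0: x=[7.0000 9.0000 17.0000] v=[0.0000 0.0000 -2.0000]
Step 1: x=[6.8800 9.2400 16.4800] v=[-0.6000 1.2000 -2.6000]
Step 2: x=[6.6544 9.6752 15.8704] v=[-1.1280 2.1760 -3.0480]
Step 3: x=[6.3496 10.2374 15.2130] v=[-1.5238 2.8109 -3.2870]
Step 4: x=[6.0004 10.8431 14.5566] v=[-1.7462 3.0285 -3.2821]
Step 5: x=[5.6449 11.4036 13.9516] v=[-1.7777 2.8027 -3.0248]
Step 6: x=[5.3197 11.8357 13.4447] v=[-1.6260 2.1606 -2.5344]
Step 7: x=[5.0551 12.0715 13.0735] v=[-1.3228 1.1792 -1.8562]

Answer: 5.0551 12.0715 13.0735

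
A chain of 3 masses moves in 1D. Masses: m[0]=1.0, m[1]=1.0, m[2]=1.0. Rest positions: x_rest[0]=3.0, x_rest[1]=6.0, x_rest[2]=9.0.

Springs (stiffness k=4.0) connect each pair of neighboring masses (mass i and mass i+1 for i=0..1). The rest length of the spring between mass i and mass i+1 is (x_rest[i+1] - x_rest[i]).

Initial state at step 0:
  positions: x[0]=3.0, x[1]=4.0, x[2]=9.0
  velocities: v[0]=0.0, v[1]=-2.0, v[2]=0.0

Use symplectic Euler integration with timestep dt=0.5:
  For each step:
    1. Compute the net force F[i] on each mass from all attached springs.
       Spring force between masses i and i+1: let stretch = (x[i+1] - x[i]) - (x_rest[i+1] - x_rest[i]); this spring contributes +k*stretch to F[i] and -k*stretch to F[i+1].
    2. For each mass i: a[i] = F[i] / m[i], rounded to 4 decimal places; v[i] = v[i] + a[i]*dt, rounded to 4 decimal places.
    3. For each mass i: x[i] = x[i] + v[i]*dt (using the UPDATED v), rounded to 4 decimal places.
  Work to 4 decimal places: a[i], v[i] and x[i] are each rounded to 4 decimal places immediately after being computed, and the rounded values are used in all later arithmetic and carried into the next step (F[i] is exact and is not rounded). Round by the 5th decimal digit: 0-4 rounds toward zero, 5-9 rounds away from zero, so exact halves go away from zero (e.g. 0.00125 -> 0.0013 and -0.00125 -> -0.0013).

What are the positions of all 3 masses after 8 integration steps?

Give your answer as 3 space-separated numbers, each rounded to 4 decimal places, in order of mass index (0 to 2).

Answer: 0.0000 2.0000 6.0000

Derivation:
Step 0: x=[3.0000 4.0000 9.0000] v=[0.0000 -2.0000 0.0000]
Step 1: x=[1.0000 7.0000 7.0000] v=[-4.0000 6.0000 -4.0000]
Step 2: x=[2.0000 4.0000 8.0000] v=[2.0000 -6.0000 2.0000]
Step 3: x=[2.0000 3.0000 8.0000] v=[0.0000 -2.0000 0.0000]
Step 4: x=[0.0000 6.0000 6.0000] v=[-4.0000 6.0000 -4.0000]
Step 5: x=[1.0000 3.0000 7.0000] v=[2.0000 -6.0000 2.0000]
Step 6: x=[1.0000 2.0000 7.0000] v=[0.0000 -2.0000 0.0000]
Step 7: x=[-1.0000 5.0000 5.0000] v=[-4.0000 6.0000 -4.0000]
Step 8: x=[0.0000 2.0000 6.0000] v=[2.0000 -6.0000 2.0000]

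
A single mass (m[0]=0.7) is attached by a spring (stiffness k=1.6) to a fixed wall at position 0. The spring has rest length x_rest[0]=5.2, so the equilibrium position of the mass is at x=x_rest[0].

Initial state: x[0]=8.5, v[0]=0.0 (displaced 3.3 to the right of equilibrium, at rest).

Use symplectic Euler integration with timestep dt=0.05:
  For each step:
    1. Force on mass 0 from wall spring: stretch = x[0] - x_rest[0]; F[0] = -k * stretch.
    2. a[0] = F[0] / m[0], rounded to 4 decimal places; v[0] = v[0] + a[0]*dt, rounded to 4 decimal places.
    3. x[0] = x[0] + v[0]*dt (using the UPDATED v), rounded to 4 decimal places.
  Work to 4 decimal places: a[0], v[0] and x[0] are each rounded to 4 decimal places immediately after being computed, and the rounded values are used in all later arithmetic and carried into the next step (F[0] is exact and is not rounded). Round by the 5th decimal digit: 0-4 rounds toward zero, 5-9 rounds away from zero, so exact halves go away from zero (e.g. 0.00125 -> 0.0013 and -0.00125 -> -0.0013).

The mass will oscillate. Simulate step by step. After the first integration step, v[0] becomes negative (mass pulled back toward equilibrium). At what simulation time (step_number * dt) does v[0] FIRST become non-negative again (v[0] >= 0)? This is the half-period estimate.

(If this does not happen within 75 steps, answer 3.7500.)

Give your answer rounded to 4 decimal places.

Answer: 2.1000

Derivation:
Step 0: x=[8.5000] v=[0.0000]
Step 1: x=[8.4811] v=[-0.3771]
Step 2: x=[8.4435] v=[-0.7521]
Step 3: x=[8.3874] v=[-1.1228]
Step 4: x=[8.3130] v=[-1.4871]
Step 5: x=[8.2209] v=[-1.8429]
Step 6: x=[8.1115] v=[-2.1881]
Step 7: x=[7.9855] v=[-2.5208]
Step 8: x=[7.8435] v=[-2.8391]
Step 9: x=[7.6864] v=[-3.1412]
Step 10: x=[7.5151] v=[-3.4254]
Step 11: x=[7.3306] v=[-3.6900]
Step 12: x=[7.1339] v=[-3.9335]
Step 13: x=[6.9262] v=[-4.1545]
Step 14: x=[6.7086] v=[-4.3518]
Step 15: x=[6.4824] v=[-4.5242]
Step 16: x=[6.2489] v=[-4.6708]
Step 17: x=[6.0094] v=[-4.7907]
Step 18: x=[5.7652] v=[-4.8832]
Step 19: x=[5.5178] v=[-4.9478]
Step 20: x=[5.2686] v=[-4.9841]
Step 21: x=[5.0190] v=[-4.9919]
Step 22: x=[4.7704] v=[-4.9712]
Step 23: x=[4.5243] v=[-4.9221]
Step 24: x=[4.2821] v=[-4.8449]
Step 25: x=[4.0451] v=[-4.7400]
Step 26: x=[3.8147] v=[-4.6080]
Step 27: x=[3.5922] v=[-4.4497]
Step 28: x=[3.3789] v=[-4.2660]
Step 29: x=[3.1760] v=[-4.0579]
Step 30: x=[2.9847] v=[-3.8266]
Step 31: x=[2.8060] v=[-3.5734]
Step 32: x=[2.6410] v=[-3.2998]
Step 33: x=[2.4906] v=[-3.0073]
Step 34: x=[2.3557] v=[-2.6977]
Step 35: x=[2.2371] v=[-2.3726]
Step 36: x=[2.1354] v=[-2.0340]
Step 37: x=[2.0512] v=[-1.6838]
Step 38: x=[1.9850] v=[-1.3239]
Step 39: x=[1.9372] v=[-0.9565]
Step 40: x=[1.9080] v=[-0.5836]
Step 41: x=[1.8976] v=[-0.2074]
Step 42: x=[1.9061] v=[0.1700]
First v>=0 after going negative at step 42, time=2.1000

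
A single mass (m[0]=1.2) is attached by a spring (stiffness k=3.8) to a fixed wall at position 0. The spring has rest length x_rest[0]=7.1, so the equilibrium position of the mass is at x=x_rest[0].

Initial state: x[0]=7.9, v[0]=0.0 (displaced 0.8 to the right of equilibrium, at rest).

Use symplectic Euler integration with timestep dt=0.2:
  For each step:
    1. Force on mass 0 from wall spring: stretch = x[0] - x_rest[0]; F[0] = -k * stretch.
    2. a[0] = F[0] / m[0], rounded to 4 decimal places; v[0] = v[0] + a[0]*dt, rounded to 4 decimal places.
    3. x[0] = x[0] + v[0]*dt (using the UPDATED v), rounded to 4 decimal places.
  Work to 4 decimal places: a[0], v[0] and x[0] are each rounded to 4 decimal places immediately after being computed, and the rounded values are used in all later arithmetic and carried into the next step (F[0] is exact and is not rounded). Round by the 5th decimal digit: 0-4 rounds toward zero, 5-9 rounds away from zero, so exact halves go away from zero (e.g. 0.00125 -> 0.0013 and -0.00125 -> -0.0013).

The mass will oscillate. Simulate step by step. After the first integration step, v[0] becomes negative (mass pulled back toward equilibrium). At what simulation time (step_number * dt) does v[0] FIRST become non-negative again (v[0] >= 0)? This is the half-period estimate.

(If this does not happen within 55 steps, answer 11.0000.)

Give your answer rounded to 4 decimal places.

Step 0: x=[7.9000] v=[0.0000]
Step 1: x=[7.7987] v=[-0.5067]
Step 2: x=[7.6089] v=[-0.9492]
Step 3: x=[7.3546] v=[-1.2715]
Step 4: x=[7.0681] v=[-1.4327]
Step 5: x=[6.7856] v=[-1.4125]
Step 6: x=[6.5429] v=[-1.2134]
Step 7: x=[6.3708] v=[-0.8606]
Step 8: x=[6.2910] v=[-0.3988]
Step 9: x=[6.3137] v=[0.1136]
First v>=0 after going negative at step 9, time=1.8000

Answer: 1.8000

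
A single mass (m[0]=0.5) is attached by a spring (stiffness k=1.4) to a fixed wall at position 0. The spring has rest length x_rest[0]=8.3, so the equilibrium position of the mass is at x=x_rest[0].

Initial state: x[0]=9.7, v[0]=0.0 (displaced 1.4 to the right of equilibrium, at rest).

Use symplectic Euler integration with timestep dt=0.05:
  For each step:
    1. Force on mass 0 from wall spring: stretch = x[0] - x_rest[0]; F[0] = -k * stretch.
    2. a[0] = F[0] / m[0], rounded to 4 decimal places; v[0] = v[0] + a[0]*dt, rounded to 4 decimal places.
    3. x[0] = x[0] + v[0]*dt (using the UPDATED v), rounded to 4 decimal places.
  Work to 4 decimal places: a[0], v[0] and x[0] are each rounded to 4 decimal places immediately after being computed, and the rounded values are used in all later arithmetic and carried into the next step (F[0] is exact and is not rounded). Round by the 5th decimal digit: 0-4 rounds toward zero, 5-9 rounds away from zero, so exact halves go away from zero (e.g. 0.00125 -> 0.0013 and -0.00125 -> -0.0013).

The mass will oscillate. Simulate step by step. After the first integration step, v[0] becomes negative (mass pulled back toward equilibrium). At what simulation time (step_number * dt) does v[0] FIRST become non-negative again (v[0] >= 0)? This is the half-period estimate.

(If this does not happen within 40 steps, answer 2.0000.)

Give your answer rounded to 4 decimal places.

Answer: 1.9000

Derivation:
Step 0: x=[9.7000] v=[0.0000]
Step 1: x=[9.6902] v=[-0.1960]
Step 2: x=[9.6707] v=[-0.3906]
Step 3: x=[9.6416] v=[-0.5825]
Step 4: x=[9.6031] v=[-0.7703]
Step 5: x=[9.5555] v=[-0.9527]
Step 6: x=[9.4991] v=[-1.1285]
Step 7: x=[9.4343] v=[-1.2964]
Step 8: x=[9.3615] v=[-1.4552]
Step 9: x=[9.2813] v=[-1.6038]
Step 10: x=[9.1942] v=[-1.7412]
Step 11: x=[9.1009] v=[-1.8664]
Step 12: x=[9.0020] v=[-1.9785]
Step 13: x=[8.8982] v=[-2.0768]
Step 14: x=[8.7902] v=[-2.1606]
Step 15: x=[8.6787] v=[-2.2292]
Step 16: x=[8.5646] v=[-2.2822]
Step 17: x=[8.4486] v=[-2.3192]
Step 18: x=[8.3316] v=[-2.3400]
Step 19: x=[8.2144] v=[-2.3444]
Step 20: x=[8.0978] v=[-2.3324]
Step 21: x=[7.9826] v=[-2.3041]
Step 22: x=[7.8696] v=[-2.2597]
Step 23: x=[7.7596] v=[-2.1994]
Step 24: x=[7.6534] v=[-2.1237]
Step 25: x=[7.5517] v=[-2.0332]
Step 26: x=[7.4553] v=[-1.9284]
Step 27: x=[7.3648] v=[-1.8101]
Step 28: x=[7.2808] v=[-1.6792]
Step 29: x=[7.2040] v=[-1.5365]
Step 30: x=[7.1348] v=[-1.3831]
Step 31: x=[7.0738] v=[-1.2200]
Step 32: x=[7.0214] v=[-1.0483]
Step 33: x=[6.9779] v=[-0.8693]
Step 34: x=[6.9437] v=[-0.6842]
Step 35: x=[6.9190] v=[-0.4943]
Step 36: x=[6.9040] v=[-0.3010]
Step 37: x=[6.8987] v=[-0.1056]
Step 38: x=[6.9032] v=[0.0906]
First v>=0 after going negative at step 38, time=1.9000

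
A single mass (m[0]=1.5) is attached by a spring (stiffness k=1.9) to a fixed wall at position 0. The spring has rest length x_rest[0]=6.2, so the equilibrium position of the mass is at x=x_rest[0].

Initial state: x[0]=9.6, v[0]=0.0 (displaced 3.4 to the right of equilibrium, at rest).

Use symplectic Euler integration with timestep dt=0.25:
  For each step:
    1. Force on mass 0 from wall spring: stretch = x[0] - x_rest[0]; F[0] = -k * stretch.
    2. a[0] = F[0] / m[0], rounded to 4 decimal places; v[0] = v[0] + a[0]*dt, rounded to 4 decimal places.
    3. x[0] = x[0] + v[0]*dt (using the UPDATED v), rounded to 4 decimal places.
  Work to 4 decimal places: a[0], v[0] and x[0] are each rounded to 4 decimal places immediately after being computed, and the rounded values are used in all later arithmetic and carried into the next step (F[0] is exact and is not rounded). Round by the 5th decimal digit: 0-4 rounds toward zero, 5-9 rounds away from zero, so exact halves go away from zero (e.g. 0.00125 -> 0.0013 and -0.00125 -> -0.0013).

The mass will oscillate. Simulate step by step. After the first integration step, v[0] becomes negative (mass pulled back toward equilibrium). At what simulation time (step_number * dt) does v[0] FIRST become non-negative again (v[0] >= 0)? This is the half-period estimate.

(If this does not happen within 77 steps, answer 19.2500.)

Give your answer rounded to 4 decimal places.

Step 0: x=[9.6000] v=[0.0000]
Step 1: x=[9.3308] v=[-1.0767]
Step 2: x=[8.8138] v=[-2.0681]
Step 3: x=[8.0899] v=[-2.8958]
Step 4: x=[7.2163] v=[-3.4943]
Step 5: x=[6.2623] v=[-3.8161]
Step 6: x=[5.3034] v=[-3.8358]
Step 7: x=[4.4154] v=[-3.5519]
Step 8: x=[3.6687] v=[-2.9868]
Step 9: x=[3.1224] v=[-2.1852]
Step 10: x=[2.8198] v=[-1.2106]
Step 11: x=[2.7848] v=[-0.1402]
Step 12: x=[3.0201] v=[0.9413]
First v>=0 after going negative at step 12, time=3.0000

Answer: 3.0000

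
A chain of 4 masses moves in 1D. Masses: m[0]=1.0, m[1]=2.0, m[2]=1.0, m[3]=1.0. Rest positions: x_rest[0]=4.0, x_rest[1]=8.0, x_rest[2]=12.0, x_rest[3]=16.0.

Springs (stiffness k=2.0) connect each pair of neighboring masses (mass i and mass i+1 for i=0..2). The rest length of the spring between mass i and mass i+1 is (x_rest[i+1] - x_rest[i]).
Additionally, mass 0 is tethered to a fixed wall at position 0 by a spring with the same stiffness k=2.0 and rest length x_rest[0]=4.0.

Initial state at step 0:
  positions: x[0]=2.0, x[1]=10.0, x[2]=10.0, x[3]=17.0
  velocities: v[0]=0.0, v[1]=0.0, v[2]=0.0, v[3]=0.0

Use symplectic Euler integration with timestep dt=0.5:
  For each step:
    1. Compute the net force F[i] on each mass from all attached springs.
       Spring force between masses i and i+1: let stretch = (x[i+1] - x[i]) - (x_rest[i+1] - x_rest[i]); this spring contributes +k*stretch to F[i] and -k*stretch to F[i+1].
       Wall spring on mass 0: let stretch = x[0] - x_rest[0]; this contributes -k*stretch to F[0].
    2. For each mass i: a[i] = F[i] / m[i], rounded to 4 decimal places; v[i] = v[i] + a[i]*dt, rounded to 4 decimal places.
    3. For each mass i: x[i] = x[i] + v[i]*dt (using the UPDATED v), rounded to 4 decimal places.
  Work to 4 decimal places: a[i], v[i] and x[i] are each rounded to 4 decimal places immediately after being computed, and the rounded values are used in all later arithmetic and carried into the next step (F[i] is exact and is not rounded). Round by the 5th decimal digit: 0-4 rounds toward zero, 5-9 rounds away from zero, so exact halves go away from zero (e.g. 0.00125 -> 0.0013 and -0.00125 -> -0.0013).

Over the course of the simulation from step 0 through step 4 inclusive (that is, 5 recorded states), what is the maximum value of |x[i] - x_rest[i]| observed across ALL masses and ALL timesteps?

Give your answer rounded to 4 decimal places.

Answer: 3.2500

Derivation:
Step 0: x=[2.0000 10.0000 10.0000 17.0000] v=[0.0000 0.0000 0.0000 0.0000]
Step 1: x=[5.0000 8.0000 13.5000 15.5000] v=[6.0000 -4.0000 7.0000 -3.0000]
Step 2: x=[7.0000 6.6250 15.2500 15.0000] v=[4.0000 -2.7500 3.5000 -1.0000]
Step 3: x=[5.3125 7.5000 12.5625 16.6250] v=[-3.3750 1.7500 -5.3750 3.2500]
Step 4: x=[2.0625 9.0938 9.3750 18.2188] v=[-6.5000 3.1875 -6.3750 3.1875]
Max displacement = 3.2500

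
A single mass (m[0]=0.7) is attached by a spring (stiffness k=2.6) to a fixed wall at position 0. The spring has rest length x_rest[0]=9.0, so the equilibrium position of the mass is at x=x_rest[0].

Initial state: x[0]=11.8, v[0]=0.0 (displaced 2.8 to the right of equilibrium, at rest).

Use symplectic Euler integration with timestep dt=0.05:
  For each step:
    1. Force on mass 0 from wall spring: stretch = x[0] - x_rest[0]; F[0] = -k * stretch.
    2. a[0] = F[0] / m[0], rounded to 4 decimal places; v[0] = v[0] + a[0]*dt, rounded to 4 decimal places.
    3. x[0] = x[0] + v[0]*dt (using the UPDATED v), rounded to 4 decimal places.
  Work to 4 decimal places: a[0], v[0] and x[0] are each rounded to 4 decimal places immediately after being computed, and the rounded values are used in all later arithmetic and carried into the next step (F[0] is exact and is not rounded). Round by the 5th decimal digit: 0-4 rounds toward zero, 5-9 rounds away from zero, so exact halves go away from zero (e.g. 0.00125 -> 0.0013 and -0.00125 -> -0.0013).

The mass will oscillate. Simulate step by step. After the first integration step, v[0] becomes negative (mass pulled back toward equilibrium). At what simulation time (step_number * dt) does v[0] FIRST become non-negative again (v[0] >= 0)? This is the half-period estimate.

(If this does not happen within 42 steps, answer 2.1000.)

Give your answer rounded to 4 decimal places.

Step 0: x=[11.8000] v=[0.0000]
Step 1: x=[11.7740] v=[-0.5200]
Step 2: x=[11.7222] v=[-1.0352]
Step 3: x=[11.6452] v=[-1.5408]
Step 4: x=[11.5436] v=[-2.0321]
Step 5: x=[11.4184] v=[-2.5045]
Step 6: x=[11.2707] v=[-2.9536]
Step 7: x=[11.1019] v=[-3.3753]
Step 8: x=[10.9136] v=[-3.7657]
Step 9: x=[10.7075] v=[-4.1211]
Step 10: x=[10.4856] v=[-4.4382]
Step 11: x=[10.2499] v=[-4.7141]
Step 12: x=[10.0026] v=[-4.9462]
Step 13: x=[9.7460] v=[-5.1324]
Step 14: x=[9.4825] v=[-5.2709]
Step 15: x=[9.2145] v=[-5.3605]
Step 16: x=[8.9445] v=[-5.4003]
Step 17: x=[8.6750] v=[-5.3900]
Step 18: x=[8.4085] v=[-5.3296]
Step 19: x=[8.1475] v=[-5.2198]
Step 20: x=[7.8944] v=[-5.0615]
Step 21: x=[7.6516] v=[-4.8562]
Step 22: x=[7.4213] v=[-4.6058]
Step 23: x=[7.2057] v=[-4.3126]
Step 24: x=[7.0067] v=[-3.9794]
Step 25: x=[6.8262] v=[-3.6092]
Step 26: x=[6.6659] v=[-3.2055]
Step 27: x=[6.5273] v=[-2.7720]
Step 28: x=[6.4117] v=[-2.3128]
Step 29: x=[6.3201] v=[-1.8321]
Step 30: x=[6.2534] v=[-1.3344]
Step 31: x=[6.2122] v=[-0.8243]
Step 32: x=[6.1969] v=[-0.3066]
Step 33: x=[6.2076] v=[0.2140]
First v>=0 after going negative at step 33, time=1.6500

Answer: 1.6500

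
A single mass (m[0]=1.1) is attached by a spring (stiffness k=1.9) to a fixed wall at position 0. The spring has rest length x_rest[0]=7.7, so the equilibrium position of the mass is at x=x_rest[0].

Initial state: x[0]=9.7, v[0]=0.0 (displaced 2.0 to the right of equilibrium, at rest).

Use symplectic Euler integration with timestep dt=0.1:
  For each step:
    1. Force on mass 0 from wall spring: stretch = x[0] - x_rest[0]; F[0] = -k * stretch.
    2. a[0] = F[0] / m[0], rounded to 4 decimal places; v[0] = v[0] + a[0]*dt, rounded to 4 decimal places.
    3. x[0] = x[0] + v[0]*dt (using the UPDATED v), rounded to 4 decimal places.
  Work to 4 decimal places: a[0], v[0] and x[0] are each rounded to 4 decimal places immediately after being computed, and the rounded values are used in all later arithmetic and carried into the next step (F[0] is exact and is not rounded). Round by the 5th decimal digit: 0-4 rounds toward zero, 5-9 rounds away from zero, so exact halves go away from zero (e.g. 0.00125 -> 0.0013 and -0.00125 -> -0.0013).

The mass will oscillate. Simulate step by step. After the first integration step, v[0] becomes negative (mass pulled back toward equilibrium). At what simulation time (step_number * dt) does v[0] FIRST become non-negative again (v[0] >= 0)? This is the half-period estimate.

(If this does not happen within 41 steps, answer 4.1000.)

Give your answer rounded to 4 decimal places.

Step 0: x=[9.7000] v=[0.0000]
Step 1: x=[9.6655] v=[-0.3455]
Step 2: x=[9.5970] v=[-0.6850]
Step 3: x=[9.4957] v=[-1.0127]
Step 4: x=[9.3634] v=[-1.3229]
Step 5: x=[9.2024] v=[-1.6102]
Step 6: x=[9.0154] v=[-1.8697]
Step 7: x=[8.8057] v=[-2.0969]
Step 8: x=[8.5769] v=[-2.2879]
Step 9: x=[8.3330] v=[-2.4394]
Step 10: x=[8.0781] v=[-2.5487]
Step 11: x=[7.8167] v=[-2.6140]
Step 12: x=[7.5533] v=[-2.6342]
Step 13: x=[7.2924] v=[-2.6089]
Step 14: x=[7.0386] v=[-2.5385]
Step 15: x=[6.7962] v=[-2.4243]
Step 16: x=[6.5694] v=[-2.2682]
Step 17: x=[6.3621] v=[-2.0729]
Step 18: x=[6.1779] v=[-1.8418]
Step 19: x=[6.0200] v=[-1.5789]
Step 20: x=[5.8911] v=[-1.2887]
Step 21: x=[5.7935] v=[-0.9763]
Step 22: x=[5.7288] v=[-0.6470]
Step 23: x=[5.6982] v=[-0.3065]
Step 24: x=[5.7021] v=[0.0393]
First v>=0 after going negative at step 24, time=2.4000

Answer: 2.4000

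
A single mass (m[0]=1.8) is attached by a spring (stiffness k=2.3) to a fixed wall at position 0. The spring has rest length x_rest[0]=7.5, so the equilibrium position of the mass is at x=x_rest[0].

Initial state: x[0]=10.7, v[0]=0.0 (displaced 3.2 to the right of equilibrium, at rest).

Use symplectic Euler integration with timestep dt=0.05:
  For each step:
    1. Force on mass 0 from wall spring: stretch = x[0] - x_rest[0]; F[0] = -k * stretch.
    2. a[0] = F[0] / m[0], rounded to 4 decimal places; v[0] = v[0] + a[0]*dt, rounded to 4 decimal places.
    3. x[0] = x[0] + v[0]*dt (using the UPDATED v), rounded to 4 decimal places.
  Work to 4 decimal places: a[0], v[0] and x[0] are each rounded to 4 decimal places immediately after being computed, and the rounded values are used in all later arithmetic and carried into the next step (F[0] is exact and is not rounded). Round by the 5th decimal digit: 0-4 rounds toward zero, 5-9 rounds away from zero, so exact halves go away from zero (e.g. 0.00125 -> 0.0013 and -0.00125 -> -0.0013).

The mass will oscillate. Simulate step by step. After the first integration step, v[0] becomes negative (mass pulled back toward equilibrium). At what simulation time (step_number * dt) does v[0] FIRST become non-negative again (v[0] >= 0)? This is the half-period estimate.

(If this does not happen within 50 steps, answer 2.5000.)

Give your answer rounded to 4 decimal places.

Step 0: x=[10.7000] v=[0.0000]
Step 1: x=[10.6898] v=[-0.2044]
Step 2: x=[10.6694] v=[-0.4082]
Step 3: x=[10.6389] v=[-0.6107]
Step 4: x=[10.5983] v=[-0.8112]
Step 5: x=[10.5478] v=[-1.0091]
Step 6: x=[10.4876] v=[-1.2038]
Step 7: x=[10.4179] v=[-1.3947]
Step 8: x=[10.3388] v=[-1.5811]
Step 9: x=[10.2507] v=[-1.7625]
Step 10: x=[10.1538] v=[-1.9382]
Step 11: x=[10.0484] v=[-2.1078]
Step 12: x=[9.9349] v=[-2.2706]
Step 13: x=[9.8136] v=[-2.4262]
Step 14: x=[9.6849] v=[-2.5740]
Step 15: x=[9.5492] v=[-2.7136]
Step 16: x=[9.4070] v=[-2.8445]
Step 17: x=[9.2587] v=[-2.9663]
Step 18: x=[9.1048] v=[-3.0787]
Step 19: x=[8.9457] v=[-3.1812]
Step 20: x=[8.7820] v=[-3.2736]
Step 21: x=[8.6142] v=[-3.3555]
Step 22: x=[8.4429] v=[-3.4267]
Step 23: x=[8.2686] v=[-3.4869]
Step 24: x=[8.0918] v=[-3.5360]
Step 25: x=[7.9131] v=[-3.5738]
Step 26: x=[7.7331] v=[-3.6002]
Step 27: x=[7.5523] v=[-3.6151]
Step 28: x=[7.3714] v=[-3.6184]
Step 29: x=[7.1909] v=[-3.6102]
Step 30: x=[7.0114] v=[-3.5905]
Step 31: x=[6.8334] v=[-3.5593]
Step 32: x=[6.6576] v=[-3.5167]
Step 33: x=[6.4845] v=[-3.4629]
Step 34: x=[6.3146] v=[-3.3980]
Step 35: x=[6.1485] v=[-3.3223]
Step 36: x=[5.9867] v=[-3.2360]
Step 37: x=[5.8297] v=[-3.1393]
Step 38: x=[5.6781] v=[-3.0326]
Step 39: x=[5.5323] v=[-2.9162]
Step 40: x=[5.3928] v=[-2.7905]
Step 41: x=[5.2600] v=[-2.6559]
Step 42: x=[5.1344] v=[-2.5128]
Step 43: x=[5.0163] v=[-2.3617]
Step 44: x=[4.9062] v=[-2.2030]
Step 45: x=[4.8043] v=[-2.0373]
Step 46: x=[4.7110] v=[-1.8651]
Step 47: x=[4.6267] v=[-1.6869]
Step 48: x=[4.5515] v=[-1.5033]
Step 49: x=[4.4858] v=[-1.3149]
Step 50: x=[4.4297] v=[-1.1223]
v[0] did not become non-negative within 50 steps; using fallback time=2.5000

Answer: 2.5000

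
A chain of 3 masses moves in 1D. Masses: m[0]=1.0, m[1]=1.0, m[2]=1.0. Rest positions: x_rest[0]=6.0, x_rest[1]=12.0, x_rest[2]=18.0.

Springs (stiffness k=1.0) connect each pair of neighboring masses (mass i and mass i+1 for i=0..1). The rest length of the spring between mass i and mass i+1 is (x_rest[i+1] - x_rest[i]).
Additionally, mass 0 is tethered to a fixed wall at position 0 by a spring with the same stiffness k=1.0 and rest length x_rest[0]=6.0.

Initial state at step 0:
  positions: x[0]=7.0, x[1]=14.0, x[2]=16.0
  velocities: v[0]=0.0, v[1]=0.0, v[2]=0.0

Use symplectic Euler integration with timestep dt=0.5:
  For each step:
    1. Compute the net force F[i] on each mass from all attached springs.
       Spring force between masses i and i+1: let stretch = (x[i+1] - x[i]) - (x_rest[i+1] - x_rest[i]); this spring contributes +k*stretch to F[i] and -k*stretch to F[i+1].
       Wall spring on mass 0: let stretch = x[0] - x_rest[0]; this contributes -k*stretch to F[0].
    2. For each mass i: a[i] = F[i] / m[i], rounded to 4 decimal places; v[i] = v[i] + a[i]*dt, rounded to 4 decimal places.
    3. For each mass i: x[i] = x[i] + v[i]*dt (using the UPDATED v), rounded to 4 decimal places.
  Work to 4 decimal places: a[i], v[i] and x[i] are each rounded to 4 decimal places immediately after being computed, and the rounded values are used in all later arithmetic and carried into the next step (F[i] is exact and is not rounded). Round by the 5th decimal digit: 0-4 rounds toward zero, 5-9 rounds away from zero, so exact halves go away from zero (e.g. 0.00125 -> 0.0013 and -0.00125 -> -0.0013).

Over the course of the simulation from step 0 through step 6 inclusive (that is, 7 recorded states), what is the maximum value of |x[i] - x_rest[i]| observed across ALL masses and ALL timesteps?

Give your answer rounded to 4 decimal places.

Step 0: x=[7.0000 14.0000 16.0000] v=[0.0000 0.0000 0.0000]
Step 1: x=[7.0000 12.7500 17.0000] v=[0.0000 -2.5000 2.0000]
Step 2: x=[6.6875 11.1250 18.4375] v=[-0.6250 -3.2500 2.8750]
Step 3: x=[5.8125 10.2188 19.5469] v=[-1.7500 -1.8125 2.2188]
Step 4: x=[4.5860 10.5430 19.8243] v=[-2.4531 0.6484 0.5548]
Step 5: x=[3.7022 11.6983 19.2814] v=[-1.7676 2.3106 -1.0859]
Step 6: x=[3.8919 12.7504 18.3427] v=[0.3794 2.1041 -1.8775]
Max displacement = 2.2978

Answer: 2.2978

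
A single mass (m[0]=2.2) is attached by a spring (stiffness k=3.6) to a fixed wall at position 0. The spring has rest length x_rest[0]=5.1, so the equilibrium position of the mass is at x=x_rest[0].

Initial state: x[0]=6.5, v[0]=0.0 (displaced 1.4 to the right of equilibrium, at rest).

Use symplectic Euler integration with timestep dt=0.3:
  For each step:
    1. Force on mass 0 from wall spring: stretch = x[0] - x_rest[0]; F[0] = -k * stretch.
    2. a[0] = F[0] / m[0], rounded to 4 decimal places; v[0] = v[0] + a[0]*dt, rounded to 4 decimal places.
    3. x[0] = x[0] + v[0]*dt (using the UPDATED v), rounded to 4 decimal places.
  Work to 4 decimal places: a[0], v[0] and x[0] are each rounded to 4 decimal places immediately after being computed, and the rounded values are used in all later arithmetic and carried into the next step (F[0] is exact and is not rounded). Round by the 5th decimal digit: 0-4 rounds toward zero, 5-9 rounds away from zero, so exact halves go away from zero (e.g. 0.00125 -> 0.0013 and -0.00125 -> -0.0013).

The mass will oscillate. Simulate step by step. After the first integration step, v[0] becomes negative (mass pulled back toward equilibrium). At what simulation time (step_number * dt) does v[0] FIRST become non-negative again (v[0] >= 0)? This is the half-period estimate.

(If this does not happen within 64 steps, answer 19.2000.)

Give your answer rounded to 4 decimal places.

Step 0: x=[6.5000] v=[0.0000]
Step 1: x=[6.2938] v=[-0.6873]
Step 2: x=[5.9118] v=[-1.2734]
Step 3: x=[5.4102] v=[-1.6719]
Step 4: x=[4.8629] v=[-1.8242]
Step 5: x=[4.3506] v=[-1.7078]
Step 6: x=[3.9486] v=[-1.3399]
Step 7: x=[3.7162] v=[-0.7747]
Step 8: x=[3.6876] v=[-0.0954]
Step 9: x=[3.8670] v=[0.5980]
First v>=0 after going negative at step 9, time=2.7000

Answer: 2.7000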